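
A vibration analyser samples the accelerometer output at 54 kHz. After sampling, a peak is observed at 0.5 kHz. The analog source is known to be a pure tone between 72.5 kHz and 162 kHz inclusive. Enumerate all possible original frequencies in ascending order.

107.5 kHz, 108.5 kHz, 161.5 kHz

Frequencies that alias to 0.5 kHz are k·fs ± 0.5 kHz for integer k ≥ 0.
k=0: 0.5 kHz.
k=1: 53.5 kHz, 54.5 kHz.
k=2: 107.5 kHz, 108.5 kHz.
k=3: 161.5 kHz, 162.5 kHz.
k=4: 215.5 kHz, 216.5 kHz.
Within [72.5 kHz, 162 kHz]: 107.5 kHz, 108.5 kHz, 161.5 kHz.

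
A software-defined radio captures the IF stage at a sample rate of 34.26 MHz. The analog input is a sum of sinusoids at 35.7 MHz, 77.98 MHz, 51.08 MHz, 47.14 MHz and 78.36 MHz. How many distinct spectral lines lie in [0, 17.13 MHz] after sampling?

fs/2 = 17.13 MHz.
35.7 MHz mod fs = 1.44 MHz.
1.44 MHz ≤ fs/2 = 17.13 MHz, appears at 1.44 MHz.
77.98 MHz mod fs = 9.46 MHz.
9.46 MHz ≤ fs/2 = 17.13 MHz, appears at 9.46 MHz.
51.08 MHz mod fs = 16.82 MHz.
16.82 MHz ≤ fs/2 = 17.13 MHz, appears at 16.82 MHz.
47.14 MHz mod fs = 12.88 MHz.
12.88 MHz ≤ fs/2 = 17.13 MHz, appears at 12.88 MHz.
78.36 MHz mod fs = 9.84 MHz.
9.84 MHz ≤ fs/2 = 17.13 MHz, appears at 9.84 MHz.
Distinct values: {1.44 MHz, 9.46 MHz, 9.84 MHz, 12.88 MHz, 16.82 MHz} → 5.

5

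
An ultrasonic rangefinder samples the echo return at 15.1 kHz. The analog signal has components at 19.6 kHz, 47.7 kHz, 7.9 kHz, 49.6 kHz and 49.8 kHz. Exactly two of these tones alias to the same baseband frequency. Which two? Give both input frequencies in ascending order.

19.6 kHz, 49.8 kHz

fs/2 = 7.55 kHz.
19.6 kHz mod fs = 4.5 kHz.
4.5 kHz ≤ fs/2 = 7.55 kHz, appears at 4.5 kHz.
47.7 kHz mod fs = 2.4 kHz.
2.4 kHz ≤ fs/2 = 7.55 kHz, appears at 2.4 kHz.
7.9 kHz > fs/2 = 7.55 kHz, folds to fs − 7.9 kHz = 7.2 kHz.
49.6 kHz mod fs = 4.3 kHz.
4.3 kHz ≤ fs/2 = 7.55 kHz, appears at 4.3 kHz.
49.8 kHz mod fs = 4.5 kHz.
4.5 kHz ≤ fs/2 = 7.55 kHz, appears at 4.5 kHz.
19.6 kHz and 49.8 kHz both map to 4.5 kHz.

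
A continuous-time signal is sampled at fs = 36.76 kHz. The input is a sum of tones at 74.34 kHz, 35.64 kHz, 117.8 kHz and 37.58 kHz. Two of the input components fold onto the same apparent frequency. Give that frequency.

0.82 kHz

fs/2 = 18.38 kHz.
74.34 kHz mod fs = 0.82 kHz.
0.82 kHz ≤ fs/2 = 18.38 kHz, appears at 0.82 kHz.
35.64 kHz > fs/2 = 18.38 kHz, folds to fs − 35.64 kHz = 1.12 kHz.
117.8 kHz mod fs = 7.52 kHz.
7.52 kHz ≤ fs/2 = 18.38 kHz, appears at 7.52 kHz.
37.58 kHz mod fs = 0.82 kHz.
0.82 kHz ≤ fs/2 = 18.38 kHz, appears at 0.82 kHz.
37.58 kHz and 74.34 kHz both map to 0.82 kHz.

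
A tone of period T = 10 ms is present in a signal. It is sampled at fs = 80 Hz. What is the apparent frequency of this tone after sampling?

20 Hz

T = 10 ms → f = 1/T = 100 Hz.
100 Hz mod fs = 20 Hz.
20 Hz ≤ fs/2 = 40 Hz, appears at 20 Hz.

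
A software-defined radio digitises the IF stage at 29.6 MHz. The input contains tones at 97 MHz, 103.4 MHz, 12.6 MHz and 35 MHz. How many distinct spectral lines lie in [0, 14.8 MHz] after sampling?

4

fs/2 = 14.8 MHz.
97 MHz mod fs = 8.2 MHz.
8.2 MHz ≤ fs/2 = 14.8 MHz, appears at 8.2 MHz.
103.4 MHz mod fs = 14.6 MHz.
14.6 MHz ≤ fs/2 = 14.8 MHz, appears at 14.6 MHz.
12.6 MHz ≤ fs/2 = 14.8 MHz, passes unchanged.
35 MHz mod fs = 5.4 MHz.
5.4 MHz ≤ fs/2 = 14.8 MHz, appears at 5.4 MHz.
Distinct values: {5.4 MHz, 8.2 MHz, 12.6 MHz, 14.6 MHz} → 4.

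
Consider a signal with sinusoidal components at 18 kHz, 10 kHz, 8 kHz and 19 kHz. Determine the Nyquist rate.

Highest-frequency component: 19 kHz.
Nyquist rate = 2 × 19 kHz = 38 kHz.

38 kHz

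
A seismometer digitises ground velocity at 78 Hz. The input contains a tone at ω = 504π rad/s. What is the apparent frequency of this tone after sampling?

18 Hz

ω = 504π rad/s → f = ω/(2π) = 252 Hz.
252 Hz mod fs = 18 Hz.
18 Hz ≤ fs/2 = 39 Hz, appears at 18 Hz.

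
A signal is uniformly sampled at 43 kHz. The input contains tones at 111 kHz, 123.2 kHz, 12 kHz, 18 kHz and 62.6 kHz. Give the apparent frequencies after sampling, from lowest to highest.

fs/2 = 21.5 kHz.
111 kHz mod fs = 25 kHz.
25 kHz > fs/2 = 21.5 kHz, folds to fs − 25 kHz = 18 kHz.
123.2 kHz mod fs = 37.2 kHz.
37.2 kHz > fs/2 = 21.5 kHz, folds to fs − 37.2 kHz = 5.8 kHz.
12 kHz ≤ fs/2 = 21.5 kHz, passes unchanged.
18 kHz ≤ fs/2 = 21.5 kHz, passes unchanged.
62.6 kHz mod fs = 19.6 kHz.
19.6 kHz ≤ fs/2 = 21.5 kHz, appears at 19.6 kHz.
Distinct values: {5.8 kHz, 12 kHz, 18 kHz, 19.6 kHz}.

5.8 kHz, 12 kHz, 18 kHz, 19.6 kHz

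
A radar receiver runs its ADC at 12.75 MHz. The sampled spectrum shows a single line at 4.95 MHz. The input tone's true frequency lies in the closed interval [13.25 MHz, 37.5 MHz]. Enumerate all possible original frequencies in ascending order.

17.7 MHz, 20.55 MHz, 30.45 MHz, 33.3 MHz

Frequencies that alias to 4.95 MHz are k·fs ± 4.95 MHz for integer k ≥ 0.
k=0: 4.95 MHz.
k=1: 7.8 MHz, 17.7 MHz.
k=2: 20.55 MHz, 30.45 MHz.
k=3: 33.3 MHz, 43.2 MHz.
k=4: 46.05 MHz, 55.95 MHz.
Within [13.25 MHz, 37.5 MHz]: 17.7 MHz, 20.55 MHz, 30.45 MHz, 33.3 MHz.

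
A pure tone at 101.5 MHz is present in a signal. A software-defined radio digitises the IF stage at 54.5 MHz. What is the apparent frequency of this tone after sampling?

7.5 MHz

101.5 MHz mod fs = 47 MHz.
47 MHz > fs/2 = 27.25 MHz, folds to fs − 47 MHz = 7.5 MHz.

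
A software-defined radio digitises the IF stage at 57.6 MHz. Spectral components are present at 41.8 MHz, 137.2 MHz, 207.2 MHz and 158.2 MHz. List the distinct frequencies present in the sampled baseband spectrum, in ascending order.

14.6 MHz, 15.8 MHz, 22 MHz, 23.2 MHz

fs/2 = 28.8 MHz.
41.8 MHz > fs/2 = 28.8 MHz, folds to fs − 41.8 MHz = 15.8 MHz.
137.2 MHz mod fs = 22 MHz.
22 MHz ≤ fs/2 = 28.8 MHz, appears at 22 MHz.
207.2 MHz mod fs = 34.4 MHz.
34.4 MHz > fs/2 = 28.8 MHz, folds to fs − 34.4 MHz = 23.2 MHz.
158.2 MHz mod fs = 43 MHz.
43 MHz > fs/2 = 28.8 MHz, folds to fs − 43 MHz = 14.6 MHz.
Distinct values: {14.6 MHz, 15.8 MHz, 22 MHz, 23.2 MHz}.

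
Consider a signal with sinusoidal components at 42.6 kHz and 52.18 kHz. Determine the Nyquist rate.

104.36 kHz

Highest-frequency component: 52.18 kHz.
Nyquist rate = 2 × 52.18 kHz = 104.36 kHz.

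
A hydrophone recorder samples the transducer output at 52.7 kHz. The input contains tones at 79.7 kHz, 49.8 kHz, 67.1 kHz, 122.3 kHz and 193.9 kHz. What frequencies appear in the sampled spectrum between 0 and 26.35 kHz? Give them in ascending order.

fs/2 = 26.35 kHz.
79.7 kHz mod fs = 27 kHz.
27 kHz > fs/2 = 26.35 kHz, folds to fs − 27 kHz = 25.7 kHz.
49.8 kHz > fs/2 = 26.35 kHz, folds to fs − 49.8 kHz = 2.9 kHz.
67.1 kHz mod fs = 14.4 kHz.
14.4 kHz ≤ fs/2 = 26.35 kHz, appears at 14.4 kHz.
122.3 kHz mod fs = 16.9 kHz.
16.9 kHz ≤ fs/2 = 26.35 kHz, appears at 16.9 kHz.
193.9 kHz mod fs = 35.8 kHz.
35.8 kHz > fs/2 = 26.35 kHz, folds to fs − 35.8 kHz = 16.9 kHz.
Distinct values: {2.9 kHz, 14.4 kHz, 16.9 kHz, 25.7 kHz}.

2.9 kHz, 14.4 kHz, 16.9 kHz, 25.7 kHz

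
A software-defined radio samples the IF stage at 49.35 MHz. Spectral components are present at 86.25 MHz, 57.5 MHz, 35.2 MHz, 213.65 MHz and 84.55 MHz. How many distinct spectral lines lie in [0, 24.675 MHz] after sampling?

4

fs/2 = 24.675 MHz.
86.25 MHz mod fs = 36.9 MHz.
36.9 MHz > fs/2 = 24.675 MHz, folds to fs − 36.9 MHz = 12.45 MHz.
57.5 MHz mod fs = 8.15 MHz.
8.15 MHz ≤ fs/2 = 24.675 MHz, appears at 8.15 MHz.
35.2 MHz > fs/2 = 24.675 MHz, folds to fs − 35.2 MHz = 14.15 MHz.
213.65 MHz mod fs = 16.25 MHz.
16.25 MHz ≤ fs/2 = 24.675 MHz, appears at 16.25 MHz.
84.55 MHz mod fs = 35.2 MHz.
35.2 MHz > fs/2 = 24.675 MHz, folds to fs − 35.2 MHz = 14.15 MHz.
Distinct values: {8.15 MHz, 12.45 MHz, 14.15 MHz, 16.25 MHz} → 4.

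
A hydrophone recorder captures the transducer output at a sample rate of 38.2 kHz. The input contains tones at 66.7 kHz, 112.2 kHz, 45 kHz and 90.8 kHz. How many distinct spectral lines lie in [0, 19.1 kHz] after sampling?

fs/2 = 19.1 kHz.
66.7 kHz mod fs = 28.5 kHz.
28.5 kHz > fs/2 = 19.1 kHz, folds to fs − 28.5 kHz = 9.7 kHz.
112.2 kHz mod fs = 35.8 kHz.
35.8 kHz > fs/2 = 19.1 kHz, folds to fs − 35.8 kHz = 2.4 kHz.
45 kHz mod fs = 6.8 kHz.
6.8 kHz ≤ fs/2 = 19.1 kHz, appears at 6.8 kHz.
90.8 kHz mod fs = 14.4 kHz.
14.4 kHz ≤ fs/2 = 19.1 kHz, appears at 14.4 kHz.
Distinct values: {2.4 kHz, 6.8 kHz, 9.7 kHz, 14.4 kHz} → 4.

4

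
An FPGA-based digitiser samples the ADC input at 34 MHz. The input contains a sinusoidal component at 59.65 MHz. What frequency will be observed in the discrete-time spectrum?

8.35 MHz

59.65 MHz mod fs = 25.65 MHz.
25.65 MHz > fs/2 = 17 MHz, folds to fs − 25.65 MHz = 8.35 MHz.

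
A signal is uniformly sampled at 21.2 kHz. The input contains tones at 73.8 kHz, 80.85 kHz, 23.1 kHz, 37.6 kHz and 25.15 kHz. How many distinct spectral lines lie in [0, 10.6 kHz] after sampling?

fs/2 = 10.6 kHz.
73.8 kHz mod fs = 10.2 kHz.
10.2 kHz ≤ fs/2 = 10.6 kHz, appears at 10.2 kHz.
80.85 kHz mod fs = 17.25 kHz.
17.25 kHz > fs/2 = 10.6 kHz, folds to fs − 17.25 kHz = 3.95 kHz.
23.1 kHz mod fs = 1.9 kHz.
1.9 kHz ≤ fs/2 = 10.6 kHz, appears at 1.9 kHz.
37.6 kHz mod fs = 16.4 kHz.
16.4 kHz > fs/2 = 10.6 kHz, folds to fs − 16.4 kHz = 4.8 kHz.
25.15 kHz mod fs = 3.95 kHz.
3.95 kHz ≤ fs/2 = 10.6 kHz, appears at 3.95 kHz.
Distinct values: {1.9 kHz, 3.95 kHz, 4.8 kHz, 10.2 kHz} → 4.

4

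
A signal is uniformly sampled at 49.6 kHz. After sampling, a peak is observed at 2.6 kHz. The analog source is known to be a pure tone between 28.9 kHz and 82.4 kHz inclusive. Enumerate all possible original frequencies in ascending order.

47 kHz, 52.2 kHz

Frequencies that alias to 2.6 kHz are k·fs ± 2.6 kHz for integer k ≥ 0.
k=0: 2.6 kHz.
k=1: 47 kHz, 52.2 kHz.
k=2: 96.6 kHz, 101.8 kHz.
Within [28.9 kHz, 82.4 kHz]: 47 kHz, 52.2 kHz.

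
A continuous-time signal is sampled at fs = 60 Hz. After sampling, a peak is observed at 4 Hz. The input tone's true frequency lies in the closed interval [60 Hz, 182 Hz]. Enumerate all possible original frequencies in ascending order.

64 Hz, 116 Hz, 124 Hz, 176 Hz

Frequencies that alias to 4 Hz are k·fs ± 4 Hz for integer k ≥ 0.
k=0: 4 Hz.
k=1: 56 Hz, 64 Hz.
k=2: 116 Hz, 124 Hz.
k=3: 176 Hz, 184 Hz.
k=4: 236 Hz, 244 Hz.
Within [60 Hz, 182 Hz]: 64 Hz, 116 Hz, 124 Hz, 176 Hz.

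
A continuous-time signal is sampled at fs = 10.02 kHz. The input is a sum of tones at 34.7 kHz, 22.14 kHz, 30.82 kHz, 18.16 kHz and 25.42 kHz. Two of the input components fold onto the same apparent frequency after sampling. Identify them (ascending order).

fs/2 = 5.01 kHz.
34.7 kHz mod fs = 4.64 kHz.
4.64 kHz ≤ fs/2 = 5.01 kHz, appears at 4.64 kHz.
22.14 kHz mod fs = 2.1 kHz.
2.1 kHz ≤ fs/2 = 5.01 kHz, appears at 2.1 kHz.
30.82 kHz mod fs = 0.76 kHz.
0.76 kHz ≤ fs/2 = 5.01 kHz, appears at 0.76 kHz.
18.16 kHz mod fs = 8.14 kHz.
8.14 kHz > fs/2 = 5.01 kHz, folds to fs − 8.14 kHz = 1.88 kHz.
25.42 kHz mod fs = 5.38 kHz.
5.38 kHz > fs/2 = 5.01 kHz, folds to fs − 5.38 kHz = 4.64 kHz.
25.42 kHz and 34.7 kHz both map to 4.64 kHz.

25.42 kHz, 34.7 kHz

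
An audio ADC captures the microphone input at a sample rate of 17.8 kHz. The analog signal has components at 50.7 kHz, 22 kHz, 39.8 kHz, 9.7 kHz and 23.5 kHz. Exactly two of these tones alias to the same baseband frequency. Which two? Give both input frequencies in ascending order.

22 kHz, 39.8 kHz

fs/2 = 8.9 kHz.
50.7 kHz mod fs = 15.1 kHz.
15.1 kHz > fs/2 = 8.9 kHz, folds to fs − 15.1 kHz = 2.7 kHz.
22 kHz mod fs = 4.2 kHz.
4.2 kHz ≤ fs/2 = 8.9 kHz, appears at 4.2 kHz.
39.8 kHz mod fs = 4.2 kHz.
4.2 kHz ≤ fs/2 = 8.9 kHz, appears at 4.2 kHz.
9.7 kHz > fs/2 = 8.9 kHz, folds to fs − 9.7 kHz = 8.1 kHz.
23.5 kHz mod fs = 5.7 kHz.
5.7 kHz ≤ fs/2 = 8.9 kHz, appears at 5.7 kHz.
22 kHz and 39.8 kHz both map to 4.2 kHz.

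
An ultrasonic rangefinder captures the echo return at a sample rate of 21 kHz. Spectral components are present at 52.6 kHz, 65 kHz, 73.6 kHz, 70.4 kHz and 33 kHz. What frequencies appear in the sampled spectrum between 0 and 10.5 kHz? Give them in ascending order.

2 kHz, 7.4 kHz, 9 kHz, 10.4 kHz

fs/2 = 10.5 kHz.
52.6 kHz mod fs = 10.6 kHz.
10.6 kHz > fs/2 = 10.5 kHz, folds to fs − 10.6 kHz = 10.4 kHz.
65 kHz mod fs = 2 kHz.
2 kHz ≤ fs/2 = 10.5 kHz, appears at 2 kHz.
73.6 kHz mod fs = 10.6 kHz.
10.6 kHz > fs/2 = 10.5 kHz, folds to fs − 10.6 kHz = 10.4 kHz.
70.4 kHz mod fs = 7.4 kHz.
7.4 kHz ≤ fs/2 = 10.5 kHz, appears at 7.4 kHz.
33 kHz mod fs = 12 kHz.
12 kHz > fs/2 = 10.5 kHz, folds to fs − 12 kHz = 9 kHz.
Distinct values: {2 kHz, 7.4 kHz, 9 kHz, 10.4 kHz}.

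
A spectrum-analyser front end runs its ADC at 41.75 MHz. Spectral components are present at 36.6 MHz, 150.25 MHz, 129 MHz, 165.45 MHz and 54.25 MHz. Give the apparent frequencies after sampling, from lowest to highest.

1.55 MHz, 3.75 MHz, 5.15 MHz, 12.5 MHz, 16.75 MHz

fs/2 = 20.875 MHz.
36.6 MHz > fs/2 = 20.875 MHz, folds to fs − 36.6 MHz = 5.15 MHz.
150.25 MHz mod fs = 25 MHz.
25 MHz > fs/2 = 20.875 MHz, folds to fs − 25 MHz = 16.75 MHz.
129 MHz mod fs = 3.75 MHz.
3.75 MHz ≤ fs/2 = 20.875 MHz, appears at 3.75 MHz.
165.45 MHz mod fs = 40.2 MHz.
40.2 MHz > fs/2 = 20.875 MHz, folds to fs − 40.2 MHz = 1.55 MHz.
54.25 MHz mod fs = 12.5 MHz.
12.5 MHz ≤ fs/2 = 20.875 MHz, appears at 12.5 MHz.
Distinct values: {1.55 MHz, 3.75 MHz, 5.15 MHz, 12.5 MHz, 16.75 MHz}.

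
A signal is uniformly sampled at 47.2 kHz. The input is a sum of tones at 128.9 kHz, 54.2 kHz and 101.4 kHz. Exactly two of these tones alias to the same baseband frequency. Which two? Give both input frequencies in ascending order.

fs/2 = 23.6 kHz.
128.9 kHz mod fs = 34.5 kHz.
34.5 kHz > fs/2 = 23.6 kHz, folds to fs − 34.5 kHz = 12.7 kHz.
54.2 kHz mod fs = 7 kHz.
7 kHz ≤ fs/2 = 23.6 kHz, appears at 7 kHz.
101.4 kHz mod fs = 7 kHz.
7 kHz ≤ fs/2 = 23.6 kHz, appears at 7 kHz.
54.2 kHz and 101.4 kHz both map to 7 kHz.

54.2 kHz, 101.4 kHz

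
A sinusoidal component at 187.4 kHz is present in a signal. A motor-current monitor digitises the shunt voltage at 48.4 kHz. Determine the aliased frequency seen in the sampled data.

187.4 kHz mod fs = 42.2 kHz.
42.2 kHz > fs/2 = 24.2 kHz, folds to fs − 42.2 kHz = 6.2 kHz.

6.2 kHz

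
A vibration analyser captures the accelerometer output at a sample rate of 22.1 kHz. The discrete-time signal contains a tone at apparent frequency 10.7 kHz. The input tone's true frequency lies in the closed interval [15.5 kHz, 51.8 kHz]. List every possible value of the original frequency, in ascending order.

Frequencies that alias to 10.7 kHz are k·fs ± 10.7 kHz for integer k ≥ 0.
k=0: 10.7 kHz.
k=1: 11.4 kHz, 32.8 kHz.
k=2: 33.5 kHz, 54.9 kHz.
k=3: 55.6 kHz, 77 kHz.
Within [15.5 kHz, 51.8 kHz]: 32.8 kHz, 33.5 kHz.

32.8 kHz, 33.5 kHz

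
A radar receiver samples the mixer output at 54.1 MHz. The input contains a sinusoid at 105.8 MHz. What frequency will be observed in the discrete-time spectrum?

105.8 MHz mod fs = 51.7 MHz.
51.7 MHz > fs/2 = 27.05 MHz, folds to fs − 51.7 MHz = 2.4 MHz.

2.4 MHz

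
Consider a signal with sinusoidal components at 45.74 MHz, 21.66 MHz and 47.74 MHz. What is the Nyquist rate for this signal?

95.48 MHz

Highest-frequency component: 47.74 MHz.
Nyquist rate = 2 × 47.74 MHz = 95.48 MHz.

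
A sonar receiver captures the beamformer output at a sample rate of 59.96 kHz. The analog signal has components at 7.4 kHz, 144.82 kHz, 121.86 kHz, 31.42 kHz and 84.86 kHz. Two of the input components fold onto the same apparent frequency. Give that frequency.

24.9 kHz

fs/2 = 29.98 kHz.
7.4 kHz ≤ fs/2 = 29.98 kHz, passes unchanged.
144.82 kHz mod fs = 24.9 kHz.
24.9 kHz ≤ fs/2 = 29.98 kHz, appears at 24.9 kHz.
121.86 kHz mod fs = 1.94 kHz.
1.94 kHz ≤ fs/2 = 29.98 kHz, appears at 1.94 kHz.
31.42 kHz > fs/2 = 29.98 kHz, folds to fs − 31.42 kHz = 28.54 kHz.
84.86 kHz mod fs = 24.9 kHz.
24.9 kHz ≤ fs/2 = 29.98 kHz, appears at 24.9 kHz.
84.86 kHz and 144.82 kHz both map to 24.9 kHz.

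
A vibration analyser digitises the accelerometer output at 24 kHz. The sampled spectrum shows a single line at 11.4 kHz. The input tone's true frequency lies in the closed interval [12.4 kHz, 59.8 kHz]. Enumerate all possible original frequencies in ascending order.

Frequencies that alias to 11.4 kHz are k·fs ± 11.4 kHz for integer k ≥ 0.
k=0: 11.4 kHz.
k=1: 12.6 kHz, 35.4 kHz.
k=2: 36.6 kHz, 59.4 kHz.
k=3: 60.6 kHz, 83.4 kHz.
Within [12.4 kHz, 59.8 kHz]: 12.6 kHz, 35.4 kHz, 36.6 kHz, 59.4 kHz.

12.6 kHz, 35.4 kHz, 36.6 kHz, 59.4 kHz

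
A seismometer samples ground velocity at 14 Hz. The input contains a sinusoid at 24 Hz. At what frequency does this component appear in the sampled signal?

24 Hz mod fs = 10 Hz.
10 Hz > fs/2 = 7 Hz, folds to fs − 10 Hz = 4 Hz.

4 Hz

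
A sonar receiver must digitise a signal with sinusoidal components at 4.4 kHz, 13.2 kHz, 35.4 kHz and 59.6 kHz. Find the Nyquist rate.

Highest-frequency component: 59.6 kHz.
Nyquist rate = 2 × 59.6 kHz = 119.2 kHz.

119.2 kHz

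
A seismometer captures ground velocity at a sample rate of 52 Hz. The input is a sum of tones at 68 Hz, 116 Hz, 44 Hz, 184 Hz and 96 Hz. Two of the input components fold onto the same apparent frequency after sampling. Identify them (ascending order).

fs/2 = 26 Hz.
68 Hz mod fs = 16 Hz.
16 Hz ≤ fs/2 = 26 Hz, appears at 16 Hz.
116 Hz mod fs = 12 Hz.
12 Hz ≤ fs/2 = 26 Hz, appears at 12 Hz.
44 Hz > fs/2 = 26 Hz, folds to fs − 44 Hz = 8 Hz.
184 Hz mod fs = 28 Hz.
28 Hz > fs/2 = 26 Hz, folds to fs − 28 Hz = 24 Hz.
96 Hz mod fs = 44 Hz.
44 Hz > fs/2 = 26 Hz, folds to fs − 44 Hz = 8 Hz.
44 Hz and 96 Hz both map to 8 Hz.

44 Hz, 96 Hz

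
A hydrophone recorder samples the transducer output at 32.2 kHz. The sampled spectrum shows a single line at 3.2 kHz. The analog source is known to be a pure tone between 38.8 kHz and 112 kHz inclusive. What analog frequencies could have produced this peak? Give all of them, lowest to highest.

61.2 kHz, 67.6 kHz, 93.4 kHz, 99.8 kHz

Frequencies that alias to 3.2 kHz are k·fs ± 3.2 kHz for integer k ≥ 0.
k=0: 3.2 kHz.
k=1: 29 kHz, 35.4 kHz.
k=2: 61.2 kHz, 67.6 kHz.
k=3: 93.4 kHz, 99.8 kHz.
k=4: 125.6 kHz, 132 kHz.
Within [38.8 kHz, 112 kHz]: 61.2 kHz, 67.6 kHz, 93.4 kHz, 99.8 kHz.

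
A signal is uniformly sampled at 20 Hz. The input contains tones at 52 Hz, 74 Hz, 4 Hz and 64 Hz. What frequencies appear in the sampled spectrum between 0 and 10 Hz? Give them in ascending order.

fs/2 = 10 Hz.
52 Hz mod fs = 12 Hz.
12 Hz > fs/2 = 10 Hz, folds to fs − 12 Hz = 8 Hz.
74 Hz mod fs = 14 Hz.
14 Hz > fs/2 = 10 Hz, folds to fs − 14 Hz = 6 Hz.
4 Hz ≤ fs/2 = 10 Hz, passes unchanged.
64 Hz mod fs = 4 Hz.
4 Hz ≤ fs/2 = 10 Hz, appears at 4 Hz.
Distinct values: {4 Hz, 6 Hz, 8 Hz}.

4 Hz, 6 Hz, 8 Hz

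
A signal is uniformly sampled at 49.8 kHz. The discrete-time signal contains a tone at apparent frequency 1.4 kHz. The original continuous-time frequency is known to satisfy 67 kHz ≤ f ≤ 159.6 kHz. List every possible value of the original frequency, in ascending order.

98.2 kHz, 101 kHz, 148 kHz, 150.8 kHz

Frequencies that alias to 1.4 kHz are k·fs ± 1.4 kHz for integer k ≥ 0.
k=0: 1.4 kHz.
k=1: 48.4 kHz, 51.2 kHz.
k=2: 98.2 kHz, 101 kHz.
k=3: 148 kHz, 150.8 kHz.
k=4: 197.8 kHz, 200.6 kHz.
Within [67 kHz, 159.6 kHz]: 98.2 kHz, 101 kHz, 148 kHz, 150.8 kHz.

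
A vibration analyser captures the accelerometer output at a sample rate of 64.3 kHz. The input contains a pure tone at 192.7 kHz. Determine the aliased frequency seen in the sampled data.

0.2 kHz

192.7 kHz mod fs = 64.1 kHz.
64.1 kHz > fs/2 = 32.15 kHz, folds to fs − 64.1 kHz = 0.2 kHz.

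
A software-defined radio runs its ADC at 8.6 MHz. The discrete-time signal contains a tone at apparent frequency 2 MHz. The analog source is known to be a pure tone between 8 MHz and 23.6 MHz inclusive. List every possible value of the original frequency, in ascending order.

10.6 MHz, 15.2 MHz, 19.2 MHz

Frequencies that alias to 2 MHz are k·fs ± 2 MHz for integer k ≥ 0.
k=0: 2 MHz.
k=1: 6.6 MHz, 10.6 MHz.
k=2: 15.2 MHz, 19.2 MHz.
k=3: 23.8 MHz, 27.8 MHz.
Within [8 MHz, 23.6 MHz]: 10.6 MHz, 15.2 MHz, 19.2 MHz.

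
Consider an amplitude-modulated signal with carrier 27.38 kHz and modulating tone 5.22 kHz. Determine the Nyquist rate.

65.2 kHz

AM sidebands sit at fc ± fm = 22.16 kHz and 32.6 kHz.
Highest-frequency component: 32.6 kHz.
Nyquist rate = 2 × 32.6 kHz = 65.2 kHz.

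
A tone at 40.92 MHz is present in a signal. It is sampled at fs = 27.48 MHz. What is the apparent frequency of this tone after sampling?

40.92 MHz mod fs = 13.44 MHz.
13.44 MHz ≤ fs/2 = 13.74 MHz, appears at 13.44 MHz.

13.44 MHz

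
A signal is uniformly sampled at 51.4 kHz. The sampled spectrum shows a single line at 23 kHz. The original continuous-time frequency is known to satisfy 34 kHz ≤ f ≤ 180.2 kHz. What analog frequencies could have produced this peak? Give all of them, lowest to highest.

74.4 kHz, 79.8 kHz, 125.8 kHz, 131.2 kHz, 177.2 kHz

Frequencies that alias to 23 kHz are k·fs ± 23 kHz for integer k ≥ 0.
k=0: 23 kHz.
k=1: 28.4 kHz, 74.4 kHz.
k=2: 79.8 kHz, 125.8 kHz.
k=3: 131.2 kHz, 177.2 kHz.
k=4: 182.6 kHz, 228.6 kHz.
Within [34 kHz, 180.2 kHz]: 74.4 kHz, 79.8 kHz, 125.8 kHz, 131.2 kHz, 177.2 kHz.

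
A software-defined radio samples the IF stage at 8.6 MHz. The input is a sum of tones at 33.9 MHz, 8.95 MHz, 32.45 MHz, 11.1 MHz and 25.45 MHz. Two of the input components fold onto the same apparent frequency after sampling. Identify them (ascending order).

8.95 MHz, 25.45 MHz

fs/2 = 4.3 MHz.
33.9 MHz mod fs = 8.1 MHz.
8.1 MHz > fs/2 = 4.3 MHz, folds to fs − 8.1 MHz = 0.5 MHz.
8.95 MHz mod fs = 0.35 MHz.
0.35 MHz ≤ fs/2 = 4.3 MHz, appears at 0.35 MHz.
32.45 MHz mod fs = 6.65 MHz.
6.65 MHz > fs/2 = 4.3 MHz, folds to fs − 6.65 MHz = 1.95 MHz.
11.1 MHz mod fs = 2.5 MHz.
2.5 MHz ≤ fs/2 = 4.3 MHz, appears at 2.5 MHz.
25.45 MHz mod fs = 8.25 MHz.
8.25 MHz > fs/2 = 4.3 MHz, folds to fs − 8.25 MHz = 0.35 MHz.
8.95 MHz and 25.45 MHz both map to 0.35 MHz.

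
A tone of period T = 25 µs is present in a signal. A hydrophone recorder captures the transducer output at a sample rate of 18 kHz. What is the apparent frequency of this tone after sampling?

4 kHz

T = 25 µs → f = 1/T = 40 kHz.
40 kHz mod fs = 4 kHz.
4 kHz ≤ fs/2 = 9 kHz, appears at 4 kHz.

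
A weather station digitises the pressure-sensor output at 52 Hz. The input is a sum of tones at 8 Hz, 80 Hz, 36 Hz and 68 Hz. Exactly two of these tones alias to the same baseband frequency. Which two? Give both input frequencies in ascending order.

36 Hz, 68 Hz

fs/2 = 26 Hz.
8 Hz ≤ fs/2 = 26 Hz, passes unchanged.
80 Hz mod fs = 28 Hz.
28 Hz > fs/2 = 26 Hz, folds to fs − 28 Hz = 24 Hz.
36 Hz > fs/2 = 26 Hz, folds to fs − 36 Hz = 16 Hz.
68 Hz mod fs = 16 Hz.
16 Hz ≤ fs/2 = 26 Hz, appears at 16 Hz.
36 Hz and 68 Hz both map to 16 Hz.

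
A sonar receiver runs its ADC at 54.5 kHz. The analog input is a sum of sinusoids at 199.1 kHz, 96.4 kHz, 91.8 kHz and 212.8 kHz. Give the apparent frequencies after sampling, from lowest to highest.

5.2 kHz, 12.6 kHz, 17.2 kHz, 18.9 kHz

fs/2 = 27.25 kHz.
199.1 kHz mod fs = 35.6 kHz.
35.6 kHz > fs/2 = 27.25 kHz, folds to fs − 35.6 kHz = 18.9 kHz.
96.4 kHz mod fs = 41.9 kHz.
41.9 kHz > fs/2 = 27.25 kHz, folds to fs − 41.9 kHz = 12.6 kHz.
91.8 kHz mod fs = 37.3 kHz.
37.3 kHz > fs/2 = 27.25 kHz, folds to fs − 37.3 kHz = 17.2 kHz.
212.8 kHz mod fs = 49.3 kHz.
49.3 kHz > fs/2 = 27.25 kHz, folds to fs − 49.3 kHz = 5.2 kHz.
Distinct values: {5.2 kHz, 12.6 kHz, 17.2 kHz, 18.9 kHz}.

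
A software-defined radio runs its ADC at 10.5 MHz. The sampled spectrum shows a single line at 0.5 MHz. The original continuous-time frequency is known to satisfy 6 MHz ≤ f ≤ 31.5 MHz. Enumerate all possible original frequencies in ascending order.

Frequencies that alias to 0.5 MHz are k·fs ± 0.5 MHz for integer k ≥ 0.
k=0: 0.5 MHz.
k=1: 10 MHz, 11 MHz.
k=2: 20.5 MHz, 21.5 MHz.
k=3: 31 MHz, 32 MHz.
k=4: 41.5 MHz, 42.5 MHz.
Within [6 MHz, 31.5 MHz]: 10 MHz, 11 MHz, 20.5 MHz, 21.5 MHz, 31 MHz.

10 MHz, 11 MHz, 20.5 MHz, 21.5 MHz, 31 MHz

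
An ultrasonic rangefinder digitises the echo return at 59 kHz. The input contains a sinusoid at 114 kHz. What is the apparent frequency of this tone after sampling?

4 kHz

114 kHz mod fs = 55 kHz.
55 kHz > fs/2 = 29.5 kHz, folds to fs − 55 kHz = 4 kHz.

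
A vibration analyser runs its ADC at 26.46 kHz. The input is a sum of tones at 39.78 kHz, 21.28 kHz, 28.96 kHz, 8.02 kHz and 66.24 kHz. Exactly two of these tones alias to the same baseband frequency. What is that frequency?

fs/2 = 13.23 kHz.
39.78 kHz mod fs = 13.32 kHz.
13.32 kHz > fs/2 = 13.23 kHz, folds to fs − 13.32 kHz = 13.14 kHz.
21.28 kHz > fs/2 = 13.23 kHz, folds to fs − 21.28 kHz = 5.18 kHz.
28.96 kHz mod fs = 2.5 kHz.
2.5 kHz ≤ fs/2 = 13.23 kHz, appears at 2.5 kHz.
8.02 kHz ≤ fs/2 = 13.23 kHz, passes unchanged.
66.24 kHz mod fs = 13.32 kHz.
13.32 kHz > fs/2 = 13.23 kHz, folds to fs − 13.32 kHz = 13.14 kHz.
39.78 kHz and 66.24 kHz both map to 13.14 kHz.

13.14 kHz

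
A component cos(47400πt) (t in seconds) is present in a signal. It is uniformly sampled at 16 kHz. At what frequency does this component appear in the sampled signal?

ω = 47400π rad/s → f = ω/(2π) = 23700 Hz = 23.7 kHz.
23.7 kHz mod fs = 7.7 kHz.
7.7 kHz ≤ fs/2 = 8 kHz, appears at 7.7 kHz.

7.7 kHz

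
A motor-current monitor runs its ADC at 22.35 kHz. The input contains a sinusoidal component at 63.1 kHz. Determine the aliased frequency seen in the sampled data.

63.1 kHz mod fs = 18.4 kHz.
18.4 kHz > fs/2 = 11.175 kHz, folds to fs − 18.4 kHz = 3.95 kHz.

3.95 kHz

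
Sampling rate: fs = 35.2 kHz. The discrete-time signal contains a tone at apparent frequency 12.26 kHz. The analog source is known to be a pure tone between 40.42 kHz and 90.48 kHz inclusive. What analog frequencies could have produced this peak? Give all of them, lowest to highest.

Frequencies that alias to 12.26 kHz are k·fs ± 12.26 kHz for integer k ≥ 0.
k=0: 12.26 kHz.
k=1: 22.94 kHz, 47.46 kHz.
k=2: 58.14 kHz, 82.66 kHz.
k=3: 93.34 kHz, 117.86 kHz.
Within [40.42 kHz, 90.48 kHz]: 47.46 kHz, 58.14 kHz, 82.66 kHz.

47.46 kHz, 58.14 kHz, 82.66 kHz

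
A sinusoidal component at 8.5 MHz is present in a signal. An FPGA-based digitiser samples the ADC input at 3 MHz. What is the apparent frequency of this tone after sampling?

8.5 MHz mod fs = 2.5 MHz.
2.5 MHz > fs/2 = 1.5 MHz, folds to fs − 2.5 MHz = 0.5 MHz.

0.5 MHz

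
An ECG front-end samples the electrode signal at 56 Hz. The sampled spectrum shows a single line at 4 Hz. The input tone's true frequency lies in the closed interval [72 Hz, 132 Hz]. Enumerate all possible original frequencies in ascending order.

108 Hz, 116 Hz

Frequencies that alias to 4 Hz are k·fs ± 4 Hz for integer k ≥ 0.
k=0: 4 Hz.
k=1: 52 Hz, 60 Hz.
k=2: 108 Hz, 116 Hz.
k=3: 164 Hz, 172 Hz.
Within [72 Hz, 132 Hz]: 108 Hz, 116 Hz.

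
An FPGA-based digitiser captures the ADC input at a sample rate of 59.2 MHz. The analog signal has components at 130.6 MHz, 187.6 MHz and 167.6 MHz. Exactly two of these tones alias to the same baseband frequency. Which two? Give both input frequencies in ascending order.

fs/2 = 29.6 MHz.
130.6 MHz mod fs = 12.2 MHz.
12.2 MHz ≤ fs/2 = 29.6 MHz, appears at 12.2 MHz.
187.6 MHz mod fs = 10 MHz.
10 MHz ≤ fs/2 = 29.6 MHz, appears at 10 MHz.
167.6 MHz mod fs = 49.2 MHz.
49.2 MHz > fs/2 = 29.6 MHz, folds to fs − 49.2 MHz = 10 MHz.
167.6 MHz and 187.6 MHz both map to 10 MHz.

167.6 MHz, 187.6 MHz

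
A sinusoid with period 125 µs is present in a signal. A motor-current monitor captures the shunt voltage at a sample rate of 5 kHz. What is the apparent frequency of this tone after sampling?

T = 125 µs → f = 1/T = 8 kHz.
8 kHz mod fs = 3 kHz.
3 kHz > fs/2 = 2.5 kHz, folds to fs − 3 kHz = 2 kHz.

2 kHz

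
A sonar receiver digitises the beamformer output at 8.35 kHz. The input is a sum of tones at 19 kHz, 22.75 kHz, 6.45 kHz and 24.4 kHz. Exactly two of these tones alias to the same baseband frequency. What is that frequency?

2.3 kHz

fs/2 = 4.175 kHz.
19 kHz mod fs = 2.3 kHz.
2.3 kHz ≤ fs/2 = 4.175 kHz, appears at 2.3 kHz.
22.75 kHz mod fs = 6.05 kHz.
6.05 kHz > fs/2 = 4.175 kHz, folds to fs − 6.05 kHz = 2.3 kHz.
6.45 kHz > fs/2 = 4.175 kHz, folds to fs − 6.45 kHz = 1.9 kHz.
24.4 kHz mod fs = 7.7 kHz.
7.7 kHz > fs/2 = 4.175 kHz, folds to fs − 7.7 kHz = 0.65 kHz.
19 kHz and 22.75 kHz both map to 2.3 kHz.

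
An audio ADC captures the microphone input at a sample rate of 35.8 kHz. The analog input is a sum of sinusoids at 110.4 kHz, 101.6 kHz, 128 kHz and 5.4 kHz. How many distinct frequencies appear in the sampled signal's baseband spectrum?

fs/2 = 17.9 kHz.
110.4 kHz mod fs = 3 kHz.
3 kHz ≤ fs/2 = 17.9 kHz, appears at 3 kHz.
101.6 kHz mod fs = 30 kHz.
30 kHz > fs/2 = 17.9 kHz, folds to fs − 30 kHz = 5.8 kHz.
128 kHz mod fs = 20.6 kHz.
20.6 kHz > fs/2 = 17.9 kHz, folds to fs − 20.6 kHz = 15.2 kHz.
5.4 kHz ≤ fs/2 = 17.9 kHz, passes unchanged.
Distinct values: {3 kHz, 5.4 kHz, 5.8 kHz, 15.2 kHz} → 4.

4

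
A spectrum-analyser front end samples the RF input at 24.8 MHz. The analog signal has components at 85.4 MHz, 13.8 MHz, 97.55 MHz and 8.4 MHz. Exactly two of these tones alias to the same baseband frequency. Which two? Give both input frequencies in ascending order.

13.8 MHz, 85.4 MHz

fs/2 = 12.4 MHz.
85.4 MHz mod fs = 11 MHz.
11 MHz ≤ fs/2 = 12.4 MHz, appears at 11 MHz.
13.8 MHz > fs/2 = 12.4 MHz, folds to fs − 13.8 MHz = 11 MHz.
97.55 MHz mod fs = 23.15 MHz.
23.15 MHz > fs/2 = 12.4 MHz, folds to fs − 23.15 MHz = 1.65 MHz.
8.4 MHz ≤ fs/2 = 12.4 MHz, passes unchanged.
13.8 MHz and 85.4 MHz both map to 11 MHz.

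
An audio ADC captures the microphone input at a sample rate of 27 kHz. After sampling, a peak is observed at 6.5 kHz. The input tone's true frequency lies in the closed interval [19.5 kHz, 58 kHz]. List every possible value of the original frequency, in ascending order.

20.5 kHz, 33.5 kHz, 47.5 kHz

Frequencies that alias to 6.5 kHz are k·fs ± 6.5 kHz for integer k ≥ 0.
k=0: 6.5 kHz.
k=1: 20.5 kHz, 33.5 kHz.
k=2: 47.5 kHz, 60.5 kHz.
k=3: 74.5 kHz, 87.5 kHz.
Within [19.5 kHz, 58 kHz]: 20.5 kHz, 33.5 kHz, 47.5 kHz.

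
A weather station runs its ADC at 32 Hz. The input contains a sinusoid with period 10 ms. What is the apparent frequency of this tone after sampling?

T = 10 ms → f = 1/T = 100 Hz.
100 Hz mod fs = 4 Hz.
4 Hz ≤ fs/2 = 16 Hz, appears at 4 Hz.

4 Hz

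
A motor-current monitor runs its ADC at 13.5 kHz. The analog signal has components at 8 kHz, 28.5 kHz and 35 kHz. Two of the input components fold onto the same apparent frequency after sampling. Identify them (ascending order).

fs/2 = 6.75 kHz.
8 kHz > fs/2 = 6.75 kHz, folds to fs − 8 kHz = 5.5 kHz.
28.5 kHz mod fs = 1.5 kHz.
1.5 kHz ≤ fs/2 = 6.75 kHz, appears at 1.5 kHz.
35 kHz mod fs = 8 kHz.
8 kHz > fs/2 = 6.75 kHz, folds to fs − 8 kHz = 5.5 kHz.
8 kHz and 35 kHz both map to 5.5 kHz.

8 kHz, 35 kHz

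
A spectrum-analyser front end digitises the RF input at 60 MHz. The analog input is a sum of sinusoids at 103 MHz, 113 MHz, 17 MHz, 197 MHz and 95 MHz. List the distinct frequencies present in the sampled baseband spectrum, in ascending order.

7 MHz, 17 MHz, 25 MHz

fs/2 = 30 MHz.
103 MHz mod fs = 43 MHz.
43 MHz > fs/2 = 30 MHz, folds to fs − 43 MHz = 17 MHz.
113 MHz mod fs = 53 MHz.
53 MHz > fs/2 = 30 MHz, folds to fs − 53 MHz = 7 MHz.
17 MHz ≤ fs/2 = 30 MHz, passes unchanged.
197 MHz mod fs = 17 MHz.
17 MHz ≤ fs/2 = 30 MHz, appears at 17 MHz.
95 MHz mod fs = 35 MHz.
35 MHz > fs/2 = 30 MHz, folds to fs − 35 MHz = 25 MHz.
Distinct values: {7 MHz, 17 MHz, 25 MHz}.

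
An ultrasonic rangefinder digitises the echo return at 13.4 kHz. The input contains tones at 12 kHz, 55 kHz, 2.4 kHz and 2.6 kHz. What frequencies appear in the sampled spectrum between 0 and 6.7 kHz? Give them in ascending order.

fs/2 = 6.7 kHz.
12 kHz > fs/2 = 6.7 kHz, folds to fs − 12 kHz = 1.4 kHz.
55 kHz mod fs = 1.4 kHz.
1.4 kHz ≤ fs/2 = 6.7 kHz, appears at 1.4 kHz.
2.4 kHz ≤ fs/2 = 6.7 kHz, passes unchanged.
2.6 kHz ≤ fs/2 = 6.7 kHz, passes unchanged.
Distinct values: {1.4 kHz, 2.4 kHz, 2.6 kHz}.

1.4 kHz, 2.4 kHz, 2.6 kHz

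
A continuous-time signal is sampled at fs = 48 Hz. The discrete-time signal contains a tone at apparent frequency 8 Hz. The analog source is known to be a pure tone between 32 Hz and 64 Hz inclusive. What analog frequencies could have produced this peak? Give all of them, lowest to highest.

Frequencies that alias to 8 Hz are k·fs ± 8 Hz for integer k ≥ 0.
k=0: 8 Hz.
k=1: 40 Hz, 56 Hz.
k=2: 88 Hz, 104 Hz.
Within [32 Hz, 64 Hz]: 40 Hz, 56 Hz.

40 Hz, 56 Hz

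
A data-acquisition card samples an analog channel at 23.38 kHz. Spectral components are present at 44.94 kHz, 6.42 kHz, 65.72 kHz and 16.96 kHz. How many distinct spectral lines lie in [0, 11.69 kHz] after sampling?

fs/2 = 11.69 kHz.
44.94 kHz mod fs = 21.56 kHz.
21.56 kHz > fs/2 = 11.69 kHz, folds to fs − 21.56 kHz = 1.82 kHz.
6.42 kHz ≤ fs/2 = 11.69 kHz, passes unchanged.
65.72 kHz mod fs = 18.96 kHz.
18.96 kHz > fs/2 = 11.69 kHz, folds to fs − 18.96 kHz = 4.42 kHz.
16.96 kHz > fs/2 = 11.69 kHz, folds to fs − 16.96 kHz = 6.42 kHz.
Distinct values: {1.82 kHz, 4.42 kHz, 6.42 kHz} → 3.

3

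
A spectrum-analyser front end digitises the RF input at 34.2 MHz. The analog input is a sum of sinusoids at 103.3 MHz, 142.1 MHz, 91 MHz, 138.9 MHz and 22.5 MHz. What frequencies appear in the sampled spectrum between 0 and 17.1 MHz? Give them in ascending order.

0.7 MHz, 2.1 MHz, 5.3 MHz, 11.6 MHz, 11.7 MHz

fs/2 = 17.1 MHz.
103.3 MHz mod fs = 0.7 MHz.
0.7 MHz ≤ fs/2 = 17.1 MHz, appears at 0.7 MHz.
142.1 MHz mod fs = 5.3 MHz.
5.3 MHz ≤ fs/2 = 17.1 MHz, appears at 5.3 MHz.
91 MHz mod fs = 22.6 MHz.
22.6 MHz > fs/2 = 17.1 MHz, folds to fs − 22.6 MHz = 11.6 MHz.
138.9 MHz mod fs = 2.1 MHz.
2.1 MHz ≤ fs/2 = 17.1 MHz, appears at 2.1 MHz.
22.5 MHz > fs/2 = 17.1 MHz, folds to fs − 22.5 MHz = 11.7 MHz.
Distinct values: {0.7 MHz, 2.1 MHz, 5.3 MHz, 11.6 MHz, 11.7 MHz}.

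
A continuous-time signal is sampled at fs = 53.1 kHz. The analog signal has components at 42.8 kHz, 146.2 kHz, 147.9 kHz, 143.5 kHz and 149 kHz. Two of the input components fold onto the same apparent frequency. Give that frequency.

fs/2 = 26.55 kHz.
42.8 kHz > fs/2 = 26.55 kHz, folds to fs − 42.8 kHz = 10.3 kHz.
146.2 kHz mod fs = 40 kHz.
40 kHz > fs/2 = 26.55 kHz, folds to fs − 40 kHz = 13.1 kHz.
147.9 kHz mod fs = 41.7 kHz.
41.7 kHz > fs/2 = 26.55 kHz, folds to fs − 41.7 kHz = 11.4 kHz.
143.5 kHz mod fs = 37.3 kHz.
37.3 kHz > fs/2 = 26.55 kHz, folds to fs − 37.3 kHz = 15.8 kHz.
149 kHz mod fs = 42.8 kHz.
42.8 kHz > fs/2 = 26.55 kHz, folds to fs − 42.8 kHz = 10.3 kHz.
42.8 kHz and 149 kHz both map to 10.3 kHz.

10.3 kHz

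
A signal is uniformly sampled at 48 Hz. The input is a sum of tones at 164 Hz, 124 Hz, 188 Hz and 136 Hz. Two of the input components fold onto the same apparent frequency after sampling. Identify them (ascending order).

124 Hz, 164 Hz

fs/2 = 24 Hz.
164 Hz mod fs = 20 Hz.
20 Hz ≤ fs/2 = 24 Hz, appears at 20 Hz.
124 Hz mod fs = 28 Hz.
28 Hz > fs/2 = 24 Hz, folds to fs − 28 Hz = 20 Hz.
188 Hz mod fs = 44 Hz.
44 Hz > fs/2 = 24 Hz, folds to fs − 44 Hz = 4 Hz.
136 Hz mod fs = 40 Hz.
40 Hz > fs/2 = 24 Hz, folds to fs − 40 Hz = 8 Hz.
124 Hz and 164 Hz both map to 20 Hz.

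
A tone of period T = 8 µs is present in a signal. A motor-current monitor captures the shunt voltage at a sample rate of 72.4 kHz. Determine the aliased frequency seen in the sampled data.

19.8 kHz

T = 8 µs → f = 1/T = 125 kHz.
125 kHz mod fs = 52.6 kHz.
52.6 kHz > fs/2 = 36.2 kHz, folds to fs − 52.6 kHz = 19.8 kHz.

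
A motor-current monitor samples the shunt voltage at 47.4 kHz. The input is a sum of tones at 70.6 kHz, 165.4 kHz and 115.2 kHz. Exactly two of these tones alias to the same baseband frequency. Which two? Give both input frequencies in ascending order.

fs/2 = 23.7 kHz.
70.6 kHz mod fs = 23.2 kHz.
23.2 kHz ≤ fs/2 = 23.7 kHz, appears at 23.2 kHz.
165.4 kHz mod fs = 23.2 kHz.
23.2 kHz ≤ fs/2 = 23.7 kHz, appears at 23.2 kHz.
115.2 kHz mod fs = 20.4 kHz.
20.4 kHz ≤ fs/2 = 23.7 kHz, appears at 20.4 kHz.
70.6 kHz and 165.4 kHz both map to 23.2 kHz.

70.6 kHz, 165.4 kHz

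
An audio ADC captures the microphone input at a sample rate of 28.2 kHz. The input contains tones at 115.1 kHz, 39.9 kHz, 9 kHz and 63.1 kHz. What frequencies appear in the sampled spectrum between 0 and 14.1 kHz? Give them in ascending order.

fs/2 = 14.1 kHz.
115.1 kHz mod fs = 2.3 kHz.
2.3 kHz ≤ fs/2 = 14.1 kHz, appears at 2.3 kHz.
39.9 kHz mod fs = 11.7 kHz.
11.7 kHz ≤ fs/2 = 14.1 kHz, appears at 11.7 kHz.
9 kHz ≤ fs/2 = 14.1 kHz, passes unchanged.
63.1 kHz mod fs = 6.7 kHz.
6.7 kHz ≤ fs/2 = 14.1 kHz, appears at 6.7 kHz.
Distinct values: {2.3 kHz, 6.7 kHz, 9 kHz, 11.7 kHz}.

2.3 kHz, 6.7 kHz, 9 kHz, 11.7 kHz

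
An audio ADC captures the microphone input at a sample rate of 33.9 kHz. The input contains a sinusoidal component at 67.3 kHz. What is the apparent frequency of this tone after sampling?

67.3 kHz mod fs = 33.4 kHz.
33.4 kHz > fs/2 = 16.95 kHz, folds to fs − 33.4 kHz = 0.5 kHz.

0.5 kHz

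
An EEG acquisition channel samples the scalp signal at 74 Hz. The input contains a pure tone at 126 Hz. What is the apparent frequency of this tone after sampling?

22 Hz

126 Hz mod fs = 52 Hz.
52 Hz > fs/2 = 37 Hz, folds to fs − 52 Hz = 22 Hz.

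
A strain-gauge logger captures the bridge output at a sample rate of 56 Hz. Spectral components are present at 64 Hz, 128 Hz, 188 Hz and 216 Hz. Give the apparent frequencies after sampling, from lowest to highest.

fs/2 = 28 Hz.
64 Hz mod fs = 8 Hz.
8 Hz ≤ fs/2 = 28 Hz, appears at 8 Hz.
128 Hz mod fs = 16 Hz.
16 Hz ≤ fs/2 = 28 Hz, appears at 16 Hz.
188 Hz mod fs = 20 Hz.
20 Hz ≤ fs/2 = 28 Hz, appears at 20 Hz.
216 Hz mod fs = 48 Hz.
48 Hz > fs/2 = 28 Hz, folds to fs − 48 Hz = 8 Hz.
Distinct values: {8 Hz, 16 Hz, 20 Hz}.

8 Hz, 16 Hz, 20 Hz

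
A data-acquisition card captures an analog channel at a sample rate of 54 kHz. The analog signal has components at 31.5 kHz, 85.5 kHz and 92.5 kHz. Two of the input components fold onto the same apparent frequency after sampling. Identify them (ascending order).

fs/2 = 27 kHz.
31.5 kHz > fs/2 = 27 kHz, folds to fs − 31.5 kHz = 22.5 kHz.
85.5 kHz mod fs = 31.5 kHz.
31.5 kHz > fs/2 = 27 kHz, folds to fs − 31.5 kHz = 22.5 kHz.
92.5 kHz mod fs = 38.5 kHz.
38.5 kHz > fs/2 = 27 kHz, folds to fs − 38.5 kHz = 15.5 kHz.
31.5 kHz and 85.5 kHz both map to 22.5 kHz.

31.5 kHz, 85.5 kHz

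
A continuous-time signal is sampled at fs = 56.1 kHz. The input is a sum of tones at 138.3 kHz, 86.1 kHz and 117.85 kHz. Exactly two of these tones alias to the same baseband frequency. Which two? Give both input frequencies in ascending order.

fs/2 = 28.05 kHz.
138.3 kHz mod fs = 26.1 kHz.
26.1 kHz ≤ fs/2 = 28.05 kHz, appears at 26.1 kHz.
86.1 kHz mod fs = 30 kHz.
30 kHz > fs/2 = 28.05 kHz, folds to fs − 30 kHz = 26.1 kHz.
117.85 kHz mod fs = 5.65 kHz.
5.65 kHz ≤ fs/2 = 28.05 kHz, appears at 5.65 kHz.
86.1 kHz and 138.3 kHz both map to 26.1 kHz.

86.1 kHz, 138.3 kHz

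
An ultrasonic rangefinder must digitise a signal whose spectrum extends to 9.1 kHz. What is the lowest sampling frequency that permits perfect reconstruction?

18.2 kHz

Nyquist rate = 2 × 9.1 kHz = 18.2 kHz.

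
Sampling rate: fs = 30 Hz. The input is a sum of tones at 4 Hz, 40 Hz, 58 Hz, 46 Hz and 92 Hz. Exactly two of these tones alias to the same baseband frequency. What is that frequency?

2 Hz

fs/2 = 15 Hz.
4 Hz ≤ fs/2 = 15 Hz, passes unchanged.
40 Hz mod fs = 10 Hz.
10 Hz ≤ fs/2 = 15 Hz, appears at 10 Hz.
58 Hz mod fs = 28 Hz.
28 Hz > fs/2 = 15 Hz, folds to fs − 28 Hz = 2 Hz.
46 Hz mod fs = 16 Hz.
16 Hz > fs/2 = 15 Hz, folds to fs − 16 Hz = 14 Hz.
92 Hz mod fs = 2 Hz.
2 Hz ≤ fs/2 = 15 Hz, appears at 2 Hz.
58 Hz and 92 Hz both map to 2 Hz.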